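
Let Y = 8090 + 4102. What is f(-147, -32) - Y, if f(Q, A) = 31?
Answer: -12161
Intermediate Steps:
Y = 12192
f(-147, -32) - Y = 31 - 1*12192 = 31 - 12192 = -12161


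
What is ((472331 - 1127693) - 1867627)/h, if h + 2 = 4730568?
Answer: -2522989/4730566 ≈ -0.53334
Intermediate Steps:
h = 4730566 (h = -2 + 4730568 = 4730566)
((472331 - 1127693) - 1867627)/h = ((472331 - 1127693) - 1867627)/4730566 = (-655362 - 1867627)*(1/4730566) = -2522989*1/4730566 = -2522989/4730566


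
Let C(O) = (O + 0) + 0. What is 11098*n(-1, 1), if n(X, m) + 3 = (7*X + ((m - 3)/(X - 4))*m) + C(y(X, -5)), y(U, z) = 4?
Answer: -310744/5 ≈ -62149.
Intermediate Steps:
C(O) = O (C(O) = O + 0 = O)
n(X, m) = 1 + 7*X + m*(-3 + m)/(-4 + X) (n(X, m) = -3 + ((7*X + ((m - 3)/(X - 4))*m) + 4) = -3 + ((7*X + ((-3 + m)/(-4 + X))*m) + 4) = -3 + ((7*X + m*(-3 + m)/(-4 + X)) + 4) = -3 + (4 + 7*X + m*(-3 + m)/(-4 + X)) = 1 + 7*X + m*(-3 + m)/(-4 + X))
11098*n(-1, 1) = 11098*((-4 + 1² - 27*(-1) - 3*1 + 7*(-1)²)/(-4 - 1)) = 11098*((-4 + 1 + 27 - 3 + 7*1)/(-5)) = 11098*(-(-4 + 1 + 27 - 3 + 7)/5) = 11098*(-⅕*28) = 11098*(-28/5) = -310744/5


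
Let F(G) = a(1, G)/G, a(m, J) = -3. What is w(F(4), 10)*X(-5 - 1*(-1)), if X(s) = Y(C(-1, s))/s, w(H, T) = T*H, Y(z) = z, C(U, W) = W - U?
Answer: -45/8 ≈ -5.6250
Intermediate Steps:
F(G) = -3/G
w(H, T) = H*T
X(s) = (1 + s)/s (X(s) = (s - 1*(-1))/s = (s + 1)/s = (1 + s)/s)
w(F(4), 10)*X(-5 - 1*(-1)) = (-3/4*10)*((1 + (-5 - 1*(-1)))/(-5 - 1*(-1))) = (-3*¼*10)*((1 + (-5 + 1))/(-5 + 1)) = (-¾*10)*((1 - 4)/(-4)) = -(-15)*(-3)/8 = -15/2*¾ = -45/8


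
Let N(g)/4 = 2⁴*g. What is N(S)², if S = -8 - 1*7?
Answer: 921600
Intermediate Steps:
S = -15 (S = -8 - 7 = -15)
N(g) = 64*g (N(g) = 4*(2⁴*g) = 4*(16*g) = 64*g)
N(S)² = (64*(-15))² = (-960)² = 921600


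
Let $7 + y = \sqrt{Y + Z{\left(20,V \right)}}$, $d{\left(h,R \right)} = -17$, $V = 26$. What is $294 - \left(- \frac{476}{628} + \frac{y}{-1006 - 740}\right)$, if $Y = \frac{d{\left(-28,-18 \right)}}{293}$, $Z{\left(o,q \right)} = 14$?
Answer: $\frac{80798543}{274122} + \frac{\sqrt{1196905}}{511578} \approx 294.76$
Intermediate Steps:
$Y = - \frac{17}{293} \approx -0.05802$
$y = -7 + \frac{\sqrt{1196905}}{293}$ ($y = -7 + \sqrt{- \frac{17}{293} + 14} = -7 + \sqrt{\frac{4085}{293}} = -7 + \frac{\sqrt{1196905}}{293} \approx -3.2661$)
$294 - \left(- \frac{476}{628} + \frac{y}{-1006 - 740}\right) = 294 - \left(- \frac{476}{628} + \frac{-7 + \frac{\sqrt{1196905}}{293}}{-1006 - 740}\right) = 294 - \left(\left(-476\right) \frac{1}{628} + \frac{-7 + \frac{\sqrt{1196905}}{293}}{-1006 - 740}\right) = 294 - \left(- \frac{119}{157} + \frac{-7 + \frac{\sqrt{1196905}}{293}}{-1746}\right) = 294 - \left(- \frac{119}{157} + \left(-7 + \frac{\sqrt{1196905}}{293}\right) \left(- \frac{1}{1746}\right)\right) = 294 - \left(- \frac{119}{157} + \left(\frac{7}{1746} - \frac{\sqrt{1196905}}{511578}\right)\right) = 294 - \left(- \frac{206675}{274122} - \frac{\sqrt{1196905}}{511578}\right) = 294 + \left(\frac{206675}{274122} + \frac{\sqrt{1196905}}{511578}\right) = \frac{80798543}{274122} + \frac{\sqrt{1196905}}{511578}$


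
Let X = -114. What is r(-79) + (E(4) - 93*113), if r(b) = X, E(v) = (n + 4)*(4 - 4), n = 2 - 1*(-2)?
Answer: -10623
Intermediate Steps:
n = 4 (n = 2 + 2 = 4)
E(v) = 0 (E(v) = (4 + 4)*(4 - 4) = 8*0 = 0)
r(b) = -114
r(-79) + (E(4) - 93*113) = -114 + (0 - 93*113) = -114 + (0 - 10509) = -114 - 10509 = -10623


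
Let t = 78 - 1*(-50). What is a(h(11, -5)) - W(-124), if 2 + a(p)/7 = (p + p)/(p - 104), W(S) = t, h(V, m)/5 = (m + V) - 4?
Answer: -6744/47 ≈ -143.49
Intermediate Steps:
h(V, m) = -20 + 5*V + 5*m (h(V, m) = 5*((m + V) - 4) = 5*((V + m) - 4) = 5*(-4 + V + m) = -20 + 5*V + 5*m)
t = 128 (t = 78 + 50 = 128)
W(S) = 128
a(p) = -14 + 14*p/(-104 + p) (a(p) = -14 + 7*((p + p)/(p - 104)) = -14 + 7*((2*p)/(-104 + p)) = -14 + 7*(2*p/(-104 + p)) = -14 + 14*p/(-104 + p))
a(h(11, -5)) - W(-124) = 1456/(-104 + (-20 + 5*11 + 5*(-5))) - 1*128 = 1456/(-104 + (-20 + 55 - 25)) - 128 = 1456/(-104 + 10) - 128 = 1456/(-94) - 128 = 1456*(-1/94) - 128 = -728/47 - 128 = -6744/47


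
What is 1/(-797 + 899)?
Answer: 1/102 ≈ 0.0098039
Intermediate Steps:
1/(-797 + 899) = 1/102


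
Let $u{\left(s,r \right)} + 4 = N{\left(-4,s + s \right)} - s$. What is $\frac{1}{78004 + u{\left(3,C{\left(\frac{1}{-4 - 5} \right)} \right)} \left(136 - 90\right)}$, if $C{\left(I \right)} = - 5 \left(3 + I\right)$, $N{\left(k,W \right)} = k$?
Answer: $\frac{1}{77498} \approx 1.2904 \cdot 10^{-5}$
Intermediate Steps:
$C{\left(I \right)} = -15 - 5 I$
$u{\left(s,r \right)} = -8 - s$ ($u{\left(s,r \right)} = -4 - \left(4 + s\right) = -8 - s$)
$\frac{1}{78004 + u{\left(3,C{\left(\frac{1}{-4 - 5} \right)} \right)} \left(136 - 90\right)} = \frac{1}{78004 + \left(-8 - 3\right) \left(136 - 90\right)} = \frac{1}{78004 + \left(-8 - 3\right) 46} = \frac{1}{78004 - 506} = \frac{1}{77498}$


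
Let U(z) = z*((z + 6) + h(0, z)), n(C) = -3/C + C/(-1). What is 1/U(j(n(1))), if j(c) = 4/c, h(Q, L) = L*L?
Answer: -⅙ ≈ -0.16667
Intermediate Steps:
n(C) = -C - 3/C (n(C) = -3/C + C*(-1) = -3/C - C = -C - 3/C)
h(Q, L) = L²
U(z) = z*(6 + z + z²) (U(z) = z*((z + 6) + z²) = z*((6 + z) + z²) = z*(6 + z + z²))
1/U(j(n(1))) = 1/((4/(-1*1 - 3/1))*(6 + 4/(-1*1 - 3/1) + (4/(-1*1 - 3/1))²)) = 1/((4/(-1 - 3*1))*(6 + 4/(-1 - 3*1) + (4/(-1 - 3*1))²)) = 1/((4/(-1 - 3))*(6 + 4/(-1 - 3) + (4/(-1 - 3))²)) = 1/((4/(-4))*(6 + 4/(-4) + (4/(-4))²)) = 1/((4*(-¼))*(6 + 4*(-¼) + (4*(-¼))²)) = 1/(-(6 - 1 + (-1)²)) = 1/(-(6 - 1 + 1)) = 1/(-1*6) = 1/(-6) = -⅙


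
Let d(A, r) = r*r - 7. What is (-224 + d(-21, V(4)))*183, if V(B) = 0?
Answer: -42273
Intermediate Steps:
d(A, r) = -7 + r² (d(A, r) = r² - 7 = -7 + r²)
(-224 + d(-21, V(4)))*183 = (-224 + (-7 + 0²))*183 = (-224 + (-7 + 0))*183 = (-224 - 7)*183 = -231*183 = -42273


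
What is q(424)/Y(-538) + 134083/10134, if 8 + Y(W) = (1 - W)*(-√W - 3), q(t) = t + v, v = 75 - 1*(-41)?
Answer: 21302383193609/1610707313682 + 291060*I*√538/158940923 ≈ 13.225 + 0.042475*I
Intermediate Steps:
v = 116 (v = 75 + 41 = 116)
q(t) = 116 + t (q(t) = t + 116 = 116 + t)
Y(W) = -8 + (1 - W)*(-3 - √W) (Y(W) = -8 + (1 - W)*(-√W - 3) = -8 + (1 - W)*(-3 - √W))
q(424)/Y(-538) + 134083/10134 = (116 + 424)/(-11 + (-538)^(3/2) - √(-538) + 3*(-538)) + 134083/10134 = 540/(-11 - 538*I*√538 - I*√538 - 1614) + 134083*(1/10134) = 540/(-11 - 538*I*√538 - I*√538 - 1614) + 134083/10134 = 540/(-1625 - 539*I*√538) + 134083/10134 = 134083/10134 + 540/(-1625 - 539*I*√538)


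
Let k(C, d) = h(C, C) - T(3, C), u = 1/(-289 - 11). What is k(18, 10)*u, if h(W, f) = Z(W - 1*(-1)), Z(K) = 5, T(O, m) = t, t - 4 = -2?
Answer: -1/100 ≈ -0.010000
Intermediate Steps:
t = 2 (t = 4 - 2 = 2)
T(O, m) = 2
u = -1/300 (u = 1/(-300) = -1/300 ≈ -0.0033333)
h(W, f) = 5
k(C, d) = 3 (k(C, d) = 5 - 1*2 = 5 - 2 = 3)
k(18, 10)*u = 3*(-1/300) = -1/100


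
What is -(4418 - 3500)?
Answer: -918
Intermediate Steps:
-(4418 - 3500) = -1*918 = -918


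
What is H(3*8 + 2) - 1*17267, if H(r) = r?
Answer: -17241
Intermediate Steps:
H(3*8 + 2) - 1*17267 = (3*8 + 2) - 1*17267 = (24 + 2) - 17267 = 26 - 17267 = -17241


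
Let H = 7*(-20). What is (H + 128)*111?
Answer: -1332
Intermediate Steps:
H = -140
(H + 128)*111 = (-140 + 128)*111 = -12*111 = -1332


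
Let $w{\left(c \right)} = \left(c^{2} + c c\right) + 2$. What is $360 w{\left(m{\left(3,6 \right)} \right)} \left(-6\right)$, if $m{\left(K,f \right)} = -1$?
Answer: $-8640$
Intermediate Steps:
$w{\left(c \right)} = 2 + 2 c^{2}$ ($w{\left(c \right)} = \left(c^{2} + c^{2}\right) + 2 = 2 c^{2} + 2 = 2 + 2 c^{2}$)
$360 w{\left(m{\left(3,6 \right)} \right)} \left(-6\right) = 360 \left(2 + 2 \left(-1\right)^{2}\right) \left(-6\right) = 360 \left(2 + 2 \cdot 1\right) \left(-6\right) = 360 \left(2 + 2\right) \left(-6\right) = 360 \cdot 4 \left(-6\right) = 360 \left(-24\right) = -8640$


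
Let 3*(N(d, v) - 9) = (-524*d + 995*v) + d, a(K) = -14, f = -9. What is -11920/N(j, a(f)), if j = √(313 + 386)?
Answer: 248585640/1048319 - 9351240*√699/1048319 ≈ 1.2896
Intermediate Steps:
j = √699 ≈ 26.439
N(d, v) = 9 - 523*d/3 + 995*v/3 (N(d, v) = 9 + ((-524*d + 995*v) + d)/3 = 9 + (-523*d + 995*v)/3 = 9 + (-523*d/3 + 995*v/3) = 9 - 523*d/3 + 995*v/3)
-11920/N(j, a(f)) = -11920/(9 - 523*√699/3 + (995/3)*(-14)) = -11920/(9 - 523*√699/3 - 13930/3) = -11920/(-13903/3 - 523*√699/3)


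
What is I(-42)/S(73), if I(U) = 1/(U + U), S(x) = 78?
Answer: -1/6552 ≈ -0.00015263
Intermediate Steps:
I(U) = 1/(2*U)
I(-42)/S(73) = ((1/2)/(-42))/78 = ((1/2)*(-1/42))*(1/78) = -1/84*1/78 = -1/6552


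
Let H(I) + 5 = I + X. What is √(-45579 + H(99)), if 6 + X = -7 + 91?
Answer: I*√45407 ≈ 213.09*I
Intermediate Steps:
X = 78 (X = -6 + (-7 + 91) = -6 + 84 = 78)
H(I) = 73 + I (H(I) = -5 + (I + 78) = -5 + (78 + I) = 73 + I)
√(-45579 + H(99)) = √(-45579 + (73 + 99)) = √(-45579 + 172) = √(-45407) = I*√45407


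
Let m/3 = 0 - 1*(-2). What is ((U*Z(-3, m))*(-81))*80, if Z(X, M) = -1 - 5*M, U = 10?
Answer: 2008800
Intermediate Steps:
m = 6 (m = 3*(0 - 1*(-2)) = 3*(0 + 2) = 3*2 = 6)
((U*Z(-3, m))*(-81))*80 = ((10*(-1 - 5*6))*(-81))*80 = ((10*(-1 - 30))*(-81))*80 = ((10*(-31))*(-81))*80 = -310*(-81)*80 = 25110*80 = 2008800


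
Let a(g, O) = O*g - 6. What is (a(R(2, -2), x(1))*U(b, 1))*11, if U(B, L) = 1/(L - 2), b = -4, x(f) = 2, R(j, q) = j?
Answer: 22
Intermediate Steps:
U(B, L) = 1/(-2 + L)
a(g, O) = -6 + O*g
(a(R(2, -2), x(1))*U(b, 1))*11 = ((-6 + 2*2)/(-2 + 1))*11 = ((-6 + 4)/(-1))*11 = -2*(-1)*11 = 2*11 = 22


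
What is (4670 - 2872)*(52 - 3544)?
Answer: -6278616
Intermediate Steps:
(4670 - 2872)*(52 - 3544) = 1798*(-3492) = -6278616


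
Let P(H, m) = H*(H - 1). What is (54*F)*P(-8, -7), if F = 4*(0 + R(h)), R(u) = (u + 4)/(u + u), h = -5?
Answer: 7776/5 ≈ 1555.2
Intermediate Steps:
P(H, m) = H*(-1 + H)
R(u) = (4 + u)/(2*u) (R(u) = (4 + u)/((2*u)) = (4 + u)*(1/(2*u)) = (4 + u)/(2*u))
F = ⅖ (F = 4*(0 + (½)*(4 - 5)/(-5)) = 4*(0 + (½)*(-⅕)*(-1)) = 4*(0 + ⅒) = 4*(⅒) = ⅖ ≈ 0.40000)
(54*F)*P(-8, -7) = (54*(⅖))*(-8*(-1 - 8)) = 108*(-8*(-9))/5 = (108/5)*72 = 7776/5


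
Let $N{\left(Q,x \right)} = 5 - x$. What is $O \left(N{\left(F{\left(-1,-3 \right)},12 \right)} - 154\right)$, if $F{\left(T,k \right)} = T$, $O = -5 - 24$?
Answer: $4669$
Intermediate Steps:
$O = -29$
$O \left(N{\left(F{\left(-1,-3 \right)},12 \right)} - 154\right) = - 29 \left(\left(5 - 12\right) - 154\right) = - 29 \left(-7 - 154\right) = \left(-29\right) \left(-161\right) = 4669$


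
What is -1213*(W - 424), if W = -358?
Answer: 948566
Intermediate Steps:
-1213*(W - 424) = -1213*(-358 - 424) = -1213*(-782) = 948566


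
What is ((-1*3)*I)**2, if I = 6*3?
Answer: 2916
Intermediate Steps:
I = 18
((-1*3)*I)**2 = (-1*3*18)**2 = (-3*18)**2 = (-54)**2 = 2916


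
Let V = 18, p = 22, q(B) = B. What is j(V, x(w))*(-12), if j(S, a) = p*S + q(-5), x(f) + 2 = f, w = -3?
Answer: -4692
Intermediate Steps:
x(f) = -2 + f
j(S, a) = -5 + 22*S (j(S, a) = 22*S - 5 = -5 + 22*S)
j(V, x(w))*(-12) = (-5 + 22*18)*(-12) = (-5 + 396)*(-12) = 391*(-12) = -4692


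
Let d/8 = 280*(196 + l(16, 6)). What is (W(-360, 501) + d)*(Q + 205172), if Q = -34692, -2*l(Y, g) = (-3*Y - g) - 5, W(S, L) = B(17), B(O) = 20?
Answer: 86116267200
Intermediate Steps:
W(S, L) = 20
l(Y, g) = 5/2 + g/2 + 3*Y/2 (l(Y, g) = -((-3*Y - g) - 5)/2 = -((-g - 3*Y) - 5)/2 = -(-5 - g - 3*Y)/2 = 5/2 + g/2 + 3*Y/2)
d = 505120 (d = 8*(280*(196 + (5/2 + (½)*6 + (3/2)*16))) = 8*(280*(196 + (5/2 + 3 + 24))) = 8*(280*(196 + 59/2)) = 8*(280*(451/2)) = 8*63140 = 505120)
(W(-360, 501) + d)*(Q + 205172) = (20 + 505120)*(-34692 + 205172) = 505140*170480 = 86116267200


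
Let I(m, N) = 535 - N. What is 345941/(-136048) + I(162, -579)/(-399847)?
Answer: -138475028499/54398384656 ≈ -2.5456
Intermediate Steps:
345941/(-136048) + I(162, -579)/(-399847) = 345941/(-136048) + (535 - 1*(-579))/(-399847) = 345941*(-1/136048) + (535 + 579)*(-1/399847) = -345941/136048 + 1114*(-1/399847) = -345941/136048 - 1114/399847 = -138475028499/54398384656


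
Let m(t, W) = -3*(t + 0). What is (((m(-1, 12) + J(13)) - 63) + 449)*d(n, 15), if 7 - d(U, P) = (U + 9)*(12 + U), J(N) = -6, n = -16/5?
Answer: -421683/25 ≈ -16867.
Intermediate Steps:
n = -16/5 (n = -16*1/5 = -16/5 ≈ -3.2000)
m(t, W) = -3*t
d(U, P) = 7 - (9 + U)*(12 + U) (d(U, P) = 7 - (U + 9)*(12 + U) = 7 - (9 + U)*(12 + U))
(((m(-1, 12) + J(13)) - 63) + 449)*d(n, 15) = (((-3*(-1) - 6) - 63) + 449)*(-101 - (-16/5)**2 - 21*(-16/5)) = (((3 - 6) - 63) + 449)*(-101 - 1*256/25 + 336/5) = ((-3 - 63) + 449)*(-101 - 256/25 + 336/5) = (-66 + 449)*(-1101/25) = 383*(-1101/25) = -421683/25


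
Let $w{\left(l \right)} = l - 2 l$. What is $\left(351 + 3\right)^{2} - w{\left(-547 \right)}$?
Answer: $124769$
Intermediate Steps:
$w{\left(l \right)} = - l$
$\left(351 + 3\right)^{2} - w{\left(-547 \right)} = \left(351 + 3\right)^{2} - \left(-1\right) \left(-547\right) = 354^{2} - 547 = 125316 - 547 = 124769$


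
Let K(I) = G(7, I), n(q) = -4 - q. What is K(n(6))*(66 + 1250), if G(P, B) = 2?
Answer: 2632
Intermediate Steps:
K(I) = 2
K(n(6))*(66 + 1250) = 2*(66 + 1250) = 2*1316 = 2632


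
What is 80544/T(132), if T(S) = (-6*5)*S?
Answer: -3356/165 ≈ -20.339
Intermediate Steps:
T(S) = -30*S
80544/T(132) = 80544/((-30*132)) = 80544/(-3960) = 80544*(-1/3960) = -3356/165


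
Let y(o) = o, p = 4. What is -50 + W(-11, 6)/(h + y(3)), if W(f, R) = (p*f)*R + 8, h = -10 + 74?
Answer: -3606/67 ≈ -53.821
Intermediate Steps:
h = 64
W(f, R) = 8 + 4*R*f (W(f, R) = (4*f)*R + 8 = 4*R*f + 8 = 8 + 4*R*f)
-50 + W(-11, 6)/(h + y(3)) = -50 + (8 + 4*6*(-11))/(64 + 3) = -50 + (8 - 264)/67 = -50 - 256*1/67 = -50 - 256/67 = -3606/67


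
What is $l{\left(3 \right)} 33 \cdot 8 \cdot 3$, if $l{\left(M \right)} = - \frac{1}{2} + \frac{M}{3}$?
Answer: $396$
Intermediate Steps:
$l{\left(M \right)} = - \frac{1}{2} + \frac{M}{3}$ ($l{\left(M \right)} = \left(-1\right) \frac{1}{2} + M \frac{1}{3} = - \frac{1}{2} + \frac{M}{3}$)
$l{\left(3 \right)} 33 \cdot 8 \cdot 3 = \left(- \frac{1}{2} + \frac{1}{3} \cdot 3\right) 33 \cdot 8 \cdot 3 = \left(- \frac{1}{2} + 1\right) 33 \cdot 24 = \frac{1}{2} \cdot 33 \cdot 24 = \frac{33}{2} \cdot 24 = 396$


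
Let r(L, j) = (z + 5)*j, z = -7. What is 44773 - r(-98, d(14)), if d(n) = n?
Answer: 44801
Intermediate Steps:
r(L, j) = -2*j (r(L, j) = (-7 + 5)*j = -2*j)
44773 - r(-98, d(14)) = 44773 - (-2)*14 = 44773 - 1*(-28) = 44773 + 28 = 44801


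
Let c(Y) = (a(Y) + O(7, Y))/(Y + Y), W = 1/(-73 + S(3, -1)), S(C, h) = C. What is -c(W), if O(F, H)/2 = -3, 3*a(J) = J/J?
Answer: -595/3 ≈ -198.33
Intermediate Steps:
a(J) = ⅓ (a(J) = (J/J)/3 = (⅓)*1 = ⅓)
O(F, H) = -6 (O(F, H) = 2*(-3) = -6)
W = -1/70 (W = 1/(-73 + 3) = 1/(-70) = -1/70 ≈ -0.014286)
c(Y) = -17/(6*Y) (c(Y) = (⅓ - 6)/(Y + Y) = -17*1/(2*Y)/3 = -17/(6*Y))
-c(W) = -(-17)/(6*(-1/70)) = -(-17)*(-70)/6 = -1*595/3 = -595/3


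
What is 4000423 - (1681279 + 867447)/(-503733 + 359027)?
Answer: 289443879682/72353 ≈ 4.0004e+6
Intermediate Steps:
4000423 - (1681279 + 867447)/(-503733 + 359027) = 4000423 - 2548726/(-144706) = 4000423 - 2548726*(-1)/144706 = 4000423 - 1*(-1274363/72353) = 4000423 + 1274363/72353 = 289443879682/72353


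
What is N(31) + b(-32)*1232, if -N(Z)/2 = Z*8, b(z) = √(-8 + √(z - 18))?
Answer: -496 + 1232*√(-8 + 5*I*√2) ≈ 929.37 + 3764.9*I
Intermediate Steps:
b(z) = √(-8 + √(-18 + z))
N(Z) = -16*Z (N(Z) = -2*Z*8 = -16*Z)
N(31) + b(-32)*1232 = -16*31 + √(-8 + √(-18 - 32))*1232 = -496 + √(-8 + √(-50))*1232 = -496 + √(-8 + 5*I*√2)*1232 = -496 + 1232*√(-8 + 5*I*√2)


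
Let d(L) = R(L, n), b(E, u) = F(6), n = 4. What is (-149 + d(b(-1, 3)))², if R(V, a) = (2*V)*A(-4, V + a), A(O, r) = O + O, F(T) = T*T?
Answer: 525625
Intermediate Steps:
F(T) = T²
b(E, u) = 36 (b(E, u) = 6² = 36)
A(O, r) = 2*O
R(V, a) = -16*V (R(V, a) = (2*V)*(2*(-4)) = (2*V)*(-8) = -16*V)
d(L) = -16*L
(-149 + d(b(-1, 3)))² = (-149 - 16*36)² = (-149 - 576)² = (-725)² = 525625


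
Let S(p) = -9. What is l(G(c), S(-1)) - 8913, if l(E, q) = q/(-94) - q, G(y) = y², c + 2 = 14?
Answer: -836967/94 ≈ -8903.9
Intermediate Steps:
c = 12 (c = -2 + 14 = 12)
l(E, q) = -95*q/94 (l(E, q) = q*(-1/94) - q = -q/94 - q = -95*q/94)
l(G(c), S(-1)) - 8913 = -95/94*(-9) - 8913 = 855/94 - 8913 = -836967/94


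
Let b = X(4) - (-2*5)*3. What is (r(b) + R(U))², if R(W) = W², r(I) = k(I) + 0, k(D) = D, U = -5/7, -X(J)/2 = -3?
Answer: 3200521/2401 ≈ 1333.0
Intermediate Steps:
X(J) = 6 (X(J) = -2*(-3) = 6)
U = -5/7 (U = -5*⅐ = -5/7 ≈ -0.71429)
b = 36 (b = 6 - (-2*5)*3 = 6 - (-10)*3 = 6 - 1*(-30) = 6 + 30 = 36)
r(I) = I (r(I) = I + 0 = I)
(r(b) + R(U))² = (36 + (-5/7)²)² = (36 + 25/49)² = (1789/49)² = 3200521/2401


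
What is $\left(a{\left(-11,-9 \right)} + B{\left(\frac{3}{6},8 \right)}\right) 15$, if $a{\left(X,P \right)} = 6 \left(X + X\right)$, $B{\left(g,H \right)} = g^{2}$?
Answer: $- \frac{7905}{4} \approx -1976.3$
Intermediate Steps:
$a{\left(X,P \right)} = 12 X$ ($a{\left(X,P \right)} = 6 \cdot 2 X = 12 X$)
$\left(a{\left(-11,-9 \right)} + B{\left(\frac{3}{6},8 \right)}\right) 15 = \left(12 \left(-11\right) + \left(\frac{3}{6}\right)^{2}\right) 15 = \left(-132 + \left(3 \cdot \frac{1}{6}\right)^{2}\right) 15 = \left(-132 + \left(\frac{1}{2}\right)^{2}\right) 15 = \left(-132 + \frac{1}{4}\right) 15 = \left(- \frac{527}{4}\right) 15 = - \frac{7905}{4}$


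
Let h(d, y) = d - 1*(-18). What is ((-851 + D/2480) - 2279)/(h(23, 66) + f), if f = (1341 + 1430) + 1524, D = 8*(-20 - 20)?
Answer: -48517/67208 ≈ -0.72189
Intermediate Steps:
h(d, y) = 18 + d (h(d, y) = d + 18 = 18 + d)
D = -320 (D = 8*(-40) = -320)
f = 4295 (f = 2771 + 1524 = 4295)
((-851 + D/2480) - 2279)/(h(23, 66) + f) = ((-851 - 320/2480) - 2279)/((18 + 23) + 4295) = ((-851 - 320*1/2480) - 2279)/(41 + 4295) = ((-851 - 4/31) - 2279)/4336 = (-26385/31 - 2279)*(1/4336) = -97034/31*1/4336 = -48517/67208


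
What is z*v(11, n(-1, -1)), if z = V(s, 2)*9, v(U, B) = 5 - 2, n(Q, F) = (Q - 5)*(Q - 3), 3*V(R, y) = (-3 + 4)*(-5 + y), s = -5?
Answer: -27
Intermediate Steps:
V(R, y) = -5/3 + y/3 (V(R, y) = ((-3 + 4)*(-5 + y))/3 = (1*(-5 + y))/3 = (-5 + y)/3 = -5/3 + y/3)
n(Q, F) = (-5 + Q)*(-3 + Q)
v(U, B) = 3
z = -9 (z = (-5/3 + (⅓)*2)*9 = (-5/3 + ⅔)*9 = -1*9 = -9)
z*v(11, n(-1, -1)) = -9*3 = -27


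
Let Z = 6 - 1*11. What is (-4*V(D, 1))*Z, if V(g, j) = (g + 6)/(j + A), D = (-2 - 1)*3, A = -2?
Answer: 60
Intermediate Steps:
D = -9 (D = -3*3 = -9)
V(g, j) = (6 + g)/(-2 + j) (V(g, j) = (g + 6)/(j - 2) = (6 + g)/(-2 + j))
Z = -5 (Z = 6 - 11 = -5)
(-4*V(D, 1))*Z = -4*(6 - 9)/(-2 + 1)*(-5) = -4*(-3)/(-1)*(-5) = -(-4)*(-3)*(-5) = -4*3*(-5) = -12*(-5) = 60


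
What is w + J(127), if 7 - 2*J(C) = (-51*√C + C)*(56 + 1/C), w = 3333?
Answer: -220 + 362763*√127/254 ≈ 15875.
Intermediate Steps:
J(C) = 7/2 - (56 + 1/C)*(C - 51*√C)/2 (J(C) = 7/2 - (-51*√C + C)*(56 + 1/C)/2 = 7/2 - (C - 51*√C)*(56 + 1/C)/2 = 7/2 - (56 + 1/C)*(C - 51*√C)/2)
w + J(127) = 3333 + (3 - 28*127 + 1428*√127 + 51/(2*√127)) = 3333 + (3 - 3556 + 1428*√127 + 51*(√127/127)/2) = 3333 + (3 - 3556 + 1428*√127 + 51*√127/254) = 3333 + (-3553 + 362763*√127/254) = -220 + 362763*√127/254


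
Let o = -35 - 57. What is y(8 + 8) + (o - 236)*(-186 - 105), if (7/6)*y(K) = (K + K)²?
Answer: 674280/7 ≈ 96326.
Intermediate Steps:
o = -92
y(K) = 24*K²/7 (y(K) = 6*(K + K)²/7 = 6*(2*K)²/7 = 6*(4*K²)/7 = 24*K²/7)
y(8 + 8) + (o - 236)*(-186 - 105) = 24*(8 + 8)²/7 + (-92 - 236)*(-186 - 105) = (24/7)*16² - 328*(-291) = (24/7)*256 + 95448 = 6144/7 + 95448 = 674280/7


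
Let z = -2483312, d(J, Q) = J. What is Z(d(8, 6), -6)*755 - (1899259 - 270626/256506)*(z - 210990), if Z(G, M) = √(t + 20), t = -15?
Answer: 656292978532338628/128253 + 755*√5 ≈ 5.1172e+12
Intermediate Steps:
Z(G, M) = √5 (Z(G, M) = √(-15 + 20) = √5)
Z(d(8, 6), -6)*755 - (1899259 - 270626/256506)*(z - 210990) = √5*755 - (1899259 - 270626/256506)*(-2483312 - 210990) = 755*√5 - (1899259 - 270626*1/256506)*(-2694302) = 755*√5 - (1899259 - 135313/128253)*(-2694302) = 755*√5 - 243585529214*(-2694302)/128253 = 755*√5 - 1*(-656292978532338628/128253) = 755*√5 + 656292978532338628/128253 = 656292978532338628/128253 + 755*√5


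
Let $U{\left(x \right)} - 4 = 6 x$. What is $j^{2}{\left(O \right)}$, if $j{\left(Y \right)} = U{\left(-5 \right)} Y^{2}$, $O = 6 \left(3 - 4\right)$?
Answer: $876096$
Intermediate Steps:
$U{\left(x \right)} = 4 + 6 x$
$O = -6$ ($O = 6 \left(-1\right) = -6$)
$j{\left(Y \right)} = - 26 Y^{2}$ ($j{\left(Y \right)} = \left(4 + 6 \left(-5\right)\right) Y^{2} = \left(4 - 30\right) Y^{2} = - 26 Y^{2}$)
$j^{2}{\left(O \right)} = \left(- 26 \left(-6\right)^{2}\right)^{2} = \left(\left(-26\right) 36\right)^{2} = \left(-936\right)^{2} = 876096$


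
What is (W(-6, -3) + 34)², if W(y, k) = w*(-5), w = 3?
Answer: 361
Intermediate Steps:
W(y, k) = -15 (W(y, k) = 3*(-5) = -15)
(W(-6, -3) + 34)² = (-15 + 34)² = 19² = 361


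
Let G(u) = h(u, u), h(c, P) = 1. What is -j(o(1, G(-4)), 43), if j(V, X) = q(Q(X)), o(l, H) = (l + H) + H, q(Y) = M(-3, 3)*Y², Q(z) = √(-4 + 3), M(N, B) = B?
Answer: 3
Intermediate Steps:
G(u) = 1
Q(z) = I (Q(z) = √(-1) = I)
q(Y) = 3*Y²
o(l, H) = l + 2*H (o(l, H) = (H + l) + H = l + 2*H)
j(V, X) = -3 (j(V, X) = 3*I² = 3*(-1) = -3)
-j(o(1, G(-4)), 43) = -1*(-3) = 3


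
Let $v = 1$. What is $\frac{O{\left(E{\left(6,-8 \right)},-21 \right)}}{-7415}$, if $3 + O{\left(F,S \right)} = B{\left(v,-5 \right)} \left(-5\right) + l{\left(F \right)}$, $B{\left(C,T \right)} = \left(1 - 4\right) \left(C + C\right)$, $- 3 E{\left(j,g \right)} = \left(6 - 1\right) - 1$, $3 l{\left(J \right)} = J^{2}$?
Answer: $- \frac{149}{40041} \approx -0.0037212$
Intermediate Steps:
$l{\left(J \right)} = \frac{J^{2}}{3}$
$E{\left(j,g \right)} = - \frac{4}{3}$ ($E{\left(j,g \right)} = - \frac{\left(6 - 1\right) - 1}{3} = - \frac{5 - 1}{3} = \left(- \frac{1}{3}\right) 4 = - \frac{4}{3}$)
$B{\left(C,T \right)} = - 6 C$ ($B{\left(C,T \right)} = - 3 \cdot 2 C = - 6 C$)
$O{\left(F,S \right)} = 27 + \frac{F^{2}}{3}$ ($O{\left(F,S \right)} = -3 + \left(\left(-6\right) 1 \left(-5\right) + \frac{F^{2}}{3}\right) = -3 + \left(\left(-6\right) \left(-5\right) + \frac{F^{2}}{3}\right) = -3 + \left(30 + \frac{F^{2}}{3}\right) = 27 + \frac{F^{2}}{3}$)
$\frac{O{\left(E{\left(6,-8 \right)},-21 \right)}}{-7415} = \frac{27 + \frac{\left(- \frac{4}{3}\right)^{2}}{3}}{-7415} = \left(27 + \frac{1}{3} \cdot \frac{16}{9}\right) \left(- \frac{1}{7415}\right) = \left(27 + \frac{16}{27}\right) \left(- \frac{1}{7415}\right) = \frac{745}{27} \left(- \frac{1}{7415}\right) = - \frac{149}{40041}$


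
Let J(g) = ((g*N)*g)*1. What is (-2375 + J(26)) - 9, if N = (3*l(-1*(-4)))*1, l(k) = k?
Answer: 5728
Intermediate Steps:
N = 12 (N = (3*(-1*(-4)))*1 = (3*4)*1 = 12*1 = 12)
J(g) = 12*g² (J(g) = ((g*12)*g)*1 = ((12*g)*g)*1 = (12*g²)*1 = 12*g²)
(-2375 + J(26)) - 9 = (-2375 + 12*26²) - 9 = (-2375 + 12*676) - 9 = (-2375 + 8112) - 9 = 5737 - 9 = 5728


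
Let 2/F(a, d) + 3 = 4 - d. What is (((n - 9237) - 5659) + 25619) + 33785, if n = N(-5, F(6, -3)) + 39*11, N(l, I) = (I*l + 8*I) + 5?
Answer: 89887/2 ≈ 44944.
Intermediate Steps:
F(a, d) = 2/(1 - d) (F(a, d) = 2/(-3 + (4 - d)) = 2/(1 - d))
N(l, I) = 5 + 8*I + I*l (N(l, I) = (8*I + I*l) + 5 = 5 + 8*I + I*l)
n = 871/2 (n = (5 + 8*(-2/(-1 - 3)) - 2/(-1 - 3)*(-5)) + 39*11 = (5 + 8*(-2/(-4)) - 2/(-4)*(-5)) + 429 = (5 + 8*(-2*(-1/4)) - 2*(-1/4)*(-5)) + 429 = (5 + 8*(1/2) + (1/2)*(-5)) + 429 = (5 + 4 - 5/2) + 429 = 13/2 + 429 = 871/2 ≈ 435.50)
(((n - 9237) - 5659) + 25619) + 33785 = (((871/2 - 9237) - 5659) + 25619) + 33785 = ((-17603/2 - 5659) + 25619) + 33785 = (-28921/2 + 25619) + 33785 = 22317/2 + 33785 = 89887/2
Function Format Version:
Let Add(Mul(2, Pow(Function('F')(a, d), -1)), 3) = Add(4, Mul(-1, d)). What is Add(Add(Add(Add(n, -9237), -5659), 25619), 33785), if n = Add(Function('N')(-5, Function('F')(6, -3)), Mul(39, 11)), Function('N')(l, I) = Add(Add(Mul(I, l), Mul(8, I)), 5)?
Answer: Rational(89887, 2) ≈ 44944.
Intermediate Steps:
Function('F')(a, d) = Mul(2, Pow(Add(1, Mul(-1, d)), -1)) (Function('F')(a, d) = Mul(2, Pow(Add(-3, Add(4, Mul(-1, d))), -1)) = Mul(2, Pow(Add(1, Mul(-1, d)), -1)))
Function('N')(l, I) = Add(5, Mul(8, I), Mul(I, l)) (Function('N')(l, I) = Add(Add(Mul(8, I), Mul(I, l)), 5) = Add(5, Mul(8, I), Mul(I, l)))
n = Rational(871, 2) (n = Add(Add(5, Mul(8, Mul(-2, Pow(Add(-1, -3), -1))), Mul(Mul(-2, Pow(Add(-1, -3), -1)), -5)), Mul(39, 11)) = Add(Add(5, Mul(8, Mul(-2, Pow(-4, -1))), Mul(Mul(-2, Pow(-4, -1)), -5)), 429) = Add(Add(5, Mul(8, Mul(-2, Rational(-1, 4))), Mul(Mul(-2, Rational(-1, 4)), -5)), 429) = Add(Add(5, Mul(8, Rational(1, 2)), Mul(Rational(1, 2), -5)), 429) = Add(Add(5, 4, Rational(-5, 2)), 429) = Add(Rational(13, 2), 429) = Rational(871, 2) ≈ 435.50)
Add(Add(Add(Add(n, -9237), -5659), 25619), 33785) = Add(Add(Add(Add(Rational(871, 2), -9237), -5659), 25619), 33785) = Add(Add(Add(Rational(-17603, 2), -5659), 25619), 33785) = Add(Add(Rational(-28921, 2), 25619), 33785) = Add(Rational(22317, 2), 33785) = Rational(89887, 2)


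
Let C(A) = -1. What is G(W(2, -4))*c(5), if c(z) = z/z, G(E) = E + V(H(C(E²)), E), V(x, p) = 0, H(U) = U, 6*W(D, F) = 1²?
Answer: ⅙ ≈ 0.16667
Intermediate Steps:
W(D, F) = ⅙ (W(D, F) = (⅙)*1² = (⅙)*1 = ⅙)
G(E) = E (G(E) = E + 0 = E)
c(z) = 1
G(W(2, -4))*c(5) = (⅙)*1 = ⅙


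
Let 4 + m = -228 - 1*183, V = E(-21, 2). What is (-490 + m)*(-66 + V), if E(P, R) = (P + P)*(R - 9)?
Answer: -206340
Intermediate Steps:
E(P, R) = 2*P*(-9 + R) (E(P, R) = (2*P)*(-9 + R) = 2*P*(-9 + R))
V = 294 (V = 2*(-21)*(-9 + 2) = 2*(-21)*(-7) = 294)
m = -415 (m = -4 + (-228 - 1*183) = -4 + (-228 - 183) = -4 - 411 = -415)
(-490 + m)*(-66 + V) = (-490 - 415)*(-66 + 294) = -905*228 = -206340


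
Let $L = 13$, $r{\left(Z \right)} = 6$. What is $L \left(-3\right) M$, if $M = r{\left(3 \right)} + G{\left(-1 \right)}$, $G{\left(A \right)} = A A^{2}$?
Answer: $-195$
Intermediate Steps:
$G{\left(A \right)} = A^{3}$
$M = 5$ ($M = 6 + \left(-1\right)^{3} = 6 - 1 = 5$)
$L \left(-3\right) M = 13 \left(-3\right) 5 = \left(-39\right) 5 = -195$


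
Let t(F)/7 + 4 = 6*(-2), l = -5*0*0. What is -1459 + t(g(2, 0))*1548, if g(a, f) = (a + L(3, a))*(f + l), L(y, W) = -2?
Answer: -174835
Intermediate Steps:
l = 0 (l = 0*0 = 0)
g(a, f) = f*(-2 + a) (g(a, f) = (a - 2)*(f + 0) = (-2 + a)*f = f*(-2 + a))
t(F) = -112 (t(F) = -28 + 7*(6*(-2)) = -28 + 7*(-12) = -28 - 84 = -112)
-1459 + t(g(2, 0))*1548 = -1459 - 112*1548 = -1459 - 173376 = -174835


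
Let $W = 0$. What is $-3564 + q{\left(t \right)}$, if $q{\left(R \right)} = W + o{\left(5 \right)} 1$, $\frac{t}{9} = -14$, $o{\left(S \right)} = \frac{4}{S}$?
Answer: $- \frac{17816}{5} \approx -3563.2$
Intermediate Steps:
$t = -126$ ($t = 9 \left(-14\right) = -126$)
$q{\left(R \right)} = \frac{4}{5}$ ($q{\left(R \right)} = 0 + \frac{4}{5} \cdot 1 = 0 + \frac{4}{5} = \frac{4}{5}$)
$-3564 + q{\left(t \right)} = -3564 + \frac{4}{5} = - \frac{17816}{5}$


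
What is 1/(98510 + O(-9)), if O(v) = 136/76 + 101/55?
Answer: 1045/102946739 ≈ 1.0151e-5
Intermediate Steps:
O(v) = 3789/1045 (O(v) = 136*(1/76) + 101*(1/55) = 34/19 + 101/55 = 3789/1045)
1/(98510 + O(-9)) = 1/(98510 + 3789/1045) = 1/(102946739/1045) = 1045/102946739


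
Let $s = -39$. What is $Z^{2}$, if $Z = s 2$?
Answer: $6084$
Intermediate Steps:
$Z = -78$ ($Z = \left(-39\right) 2 = -78$)
$Z^{2} = \left(-78\right)^{2} = 6084$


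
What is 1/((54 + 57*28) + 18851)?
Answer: 1/20501 ≈ 4.8778e-5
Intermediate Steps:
1/((54 + 57*28) + 18851) = 1/((54 + 1596) + 18851) = 1/(1650 + 18851) = 1/20501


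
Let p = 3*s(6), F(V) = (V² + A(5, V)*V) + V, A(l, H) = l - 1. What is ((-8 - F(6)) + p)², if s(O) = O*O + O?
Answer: 2704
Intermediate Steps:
A(l, H) = -1 + l
s(O) = O + O² (s(O) = O² + O = O + O²)
F(V) = V² + 5*V (F(V) = (V² + (-1 + 5)*V) + V = (V² + 4*V) + V = V² + 5*V)
p = 126 (p = 3*(6*(1 + 6)) = 3*(6*7) = 3*42 = 126)
((-8 - F(6)) + p)² = ((-8 - 6*(5 + 6)) + 126)² = ((-8 - 6*11) + 126)² = ((-8 - 1*66) + 126)² = ((-8 - 66) + 126)² = (-74 + 126)² = 52² = 2704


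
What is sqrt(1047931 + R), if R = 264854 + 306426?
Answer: sqrt(1619211) ≈ 1272.5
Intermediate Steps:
R = 571280
sqrt(1047931 + R) = sqrt(1047931 + 571280) = sqrt(1619211)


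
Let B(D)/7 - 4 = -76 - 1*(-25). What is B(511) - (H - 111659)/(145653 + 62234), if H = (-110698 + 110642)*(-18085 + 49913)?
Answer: -66500796/207887 ≈ -319.89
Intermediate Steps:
H = -1782368 (H = -56*31828 = -1782368)
B(D) = -329 (B(D) = 28 + 7*(-76 - 1*(-25)) = 28 + 7*(-76 + 25) = 28 + 7*(-51) = 28 - 357 = -329)
B(511) - (H - 111659)/(145653 + 62234) = -329 - (-1782368 - 111659)/(145653 + 62234) = -329 - (-1894027)/207887 = -329 - 1*(-1894027/207887) = -329 + 1894027/207887 = -66500796/207887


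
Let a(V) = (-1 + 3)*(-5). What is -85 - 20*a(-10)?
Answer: 115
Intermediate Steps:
a(V) = -10 (a(V) = 2*(-5) = -10)
-85 - 20*a(-10) = -85 - 20*(-10) = -85 + 200 = 115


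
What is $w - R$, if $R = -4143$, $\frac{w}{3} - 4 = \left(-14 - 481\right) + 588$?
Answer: $4434$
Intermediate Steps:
$w = 291$ ($w = 12 + 3 \left(\left(-14 - 481\right) + 588\right) = 12 + 3 \left(-495 + 588\right) = 12 + 3 \cdot 93 = 12 + 279 = 291$)
$w - R = 291 - -4143 = 291 + 4143 = 4434$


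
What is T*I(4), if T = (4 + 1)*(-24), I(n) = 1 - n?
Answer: 360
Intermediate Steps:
T = -120 (T = 5*(-24) = -120)
T*I(4) = -120*(1 - 1*4) = -120*(1 - 4) = -120*(-3) = 360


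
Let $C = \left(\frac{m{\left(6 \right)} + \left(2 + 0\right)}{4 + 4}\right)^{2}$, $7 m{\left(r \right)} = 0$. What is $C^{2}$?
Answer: $\frac{1}{256} \approx 0.0039063$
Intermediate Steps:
$m{\left(r \right)} = 0$ ($m{\left(r \right)} = \frac{1}{7} \cdot 0 = 0$)
$C = \frac{1}{16}$ ($C = \left(\frac{0 + \left(2 + 0\right)}{4 + 4}\right)^{2} = \left(\frac{0 + 2}{8}\right)^{2} = \left(2 \cdot \frac{1}{8}\right)^{2} = \left(\frac{1}{4}\right)^{2} = \frac{1}{16} \approx 0.0625$)
$C^{2} = \left(\frac{1}{16}\right)^{2} = \frac{1}{256}$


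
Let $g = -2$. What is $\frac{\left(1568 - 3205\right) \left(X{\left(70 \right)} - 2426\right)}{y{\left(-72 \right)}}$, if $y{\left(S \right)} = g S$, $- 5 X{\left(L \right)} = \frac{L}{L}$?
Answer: $\frac{19858447}{720} \approx 27581.0$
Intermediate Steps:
$X{\left(L \right)} = - \frac{1}{5}$ ($X{\left(L \right)} = - \frac{L \frac{1}{L}}{5} = \left(- \frac{1}{5}\right) 1 = - \frac{1}{5}$)
$y{\left(S \right)} = - 2 S$
$\frac{\left(1568 - 3205\right) \left(X{\left(70 \right)} - 2426\right)}{y{\left(-72 \right)}} = \frac{\left(1568 - 3205\right) \left(- \frac{1}{5} - 2426\right)}{\left(-2\right) \left(-72\right)} = \frac{\left(-1637\right) \left(- \frac{12131}{5}\right)}{144} = \frac{19858447}{5} \cdot \frac{1}{144} = \frac{19858447}{720}$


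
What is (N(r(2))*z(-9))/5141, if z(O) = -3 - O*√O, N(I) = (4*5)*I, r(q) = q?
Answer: -120/5141 + 1080*I/5141 ≈ -0.023342 + 0.21008*I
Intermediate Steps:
N(I) = 20*I
z(O) = -3 - O^(3/2)
(N(r(2))*z(-9))/5141 = ((20*2)*(-3 - (-9)^(3/2)))/5141 = (40*(-3 - (-27)*I))*(1/5141) = (40*(-3 + 27*I))*(1/5141) = (-120 + 1080*I)*(1/5141) = -120/5141 + 1080*I/5141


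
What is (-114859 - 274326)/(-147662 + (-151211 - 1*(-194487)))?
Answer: 389185/104386 ≈ 3.7283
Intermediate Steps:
(-114859 - 274326)/(-147662 + (-151211 - 1*(-194487))) = -389185/(-147662 + (-151211 + 194487)) = -389185/(-147662 + 43276) = -389185/(-104386) = -389185*(-1/104386) = 389185/104386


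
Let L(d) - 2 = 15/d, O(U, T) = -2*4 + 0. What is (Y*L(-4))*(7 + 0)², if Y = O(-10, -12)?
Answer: 686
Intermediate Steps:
O(U, T) = -8 (O(U, T) = -8 + 0 = -8)
L(d) = 2 + 15/d
Y = -8
(Y*L(-4))*(7 + 0)² = (-8*(2 + 15/(-4)))*(7 + 0)² = -8*(2 + 15*(-¼))*7² = -8*(2 - 15/4)*49 = -8*(-7/4)*49 = 14*49 = 686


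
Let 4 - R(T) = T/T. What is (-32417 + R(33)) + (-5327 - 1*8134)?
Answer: -45875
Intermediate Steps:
R(T) = 3 (R(T) = 4 - T/T = 4 - 1*1 = 4 - 1 = 3)
(-32417 + R(33)) + (-5327 - 1*8134) = (-32417 + 3) + (-5327 - 1*8134) = -32414 + (-5327 - 8134) = -32414 - 13461 = -45875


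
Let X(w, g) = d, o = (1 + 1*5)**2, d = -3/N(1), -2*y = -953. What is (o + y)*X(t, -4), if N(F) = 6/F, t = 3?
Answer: -1025/4 ≈ -256.25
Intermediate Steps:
y = 953/2 (y = -1/2*(-953) = 953/2 ≈ 476.50)
d = -1/2 (d = -3/(6/1) = -3/(6*1) = -3/6 = -3*1/6 = -1/2 ≈ -0.50000)
o = 36 (o = (1 + 5)**2 = 6**2 = 36)
X(w, g) = -1/2
(o + y)*X(t, -4) = (36 + 953/2)*(-1/2) = (1025/2)*(-1/2) = -1025/4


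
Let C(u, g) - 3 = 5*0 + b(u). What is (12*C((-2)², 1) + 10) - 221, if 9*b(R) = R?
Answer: -509/3 ≈ -169.67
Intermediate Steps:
b(R) = R/9
C(u, g) = 3 + u/9 (C(u, g) = 3 + (5*0 + u/9) = 3 + (0 + u/9) = 3 + u/9)
(12*C((-2)², 1) + 10) - 221 = (12*(3 + (⅑)*(-2)²) + 10) - 221 = (12*(3 + (⅑)*4) + 10) - 221 = (12*(3 + 4/9) + 10) - 221 = (12*(31/9) + 10) - 221 = (124/3 + 10) - 221 = 154/3 - 221 = -509/3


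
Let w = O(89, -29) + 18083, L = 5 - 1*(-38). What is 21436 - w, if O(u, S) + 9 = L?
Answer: 3319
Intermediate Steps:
L = 43 (L = 5 + 38 = 43)
O(u, S) = 34 (O(u, S) = -9 + 43 = 34)
w = 18117 (w = 34 + 18083 = 18117)
21436 - w = 21436 - 1*18117 = 21436 - 18117 = 3319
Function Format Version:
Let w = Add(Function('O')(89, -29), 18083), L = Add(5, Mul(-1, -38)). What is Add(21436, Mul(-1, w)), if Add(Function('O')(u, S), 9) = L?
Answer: 3319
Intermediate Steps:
L = 43 (L = Add(5, 38) = 43)
Function('O')(u, S) = 34 (Function('O')(u, S) = Add(-9, 43) = 34)
w = 18117 (w = Add(34, 18083) = 18117)
Add(21436, Mul(-1, w)) = Add(21436, Mul(-1, 18117)) = Add(21436, -18117) = 3319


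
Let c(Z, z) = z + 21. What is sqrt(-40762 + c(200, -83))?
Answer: 54*I*sqrt(14) ≈ 202.05*I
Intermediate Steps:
c(Z, z) = 21 + z
sqrt(-40762 + c(200, -83)) = sqrt(-40762 + (21 - 83)) = sqrt(-40762 - 62) = sqrt(-40824) = 54*I*sqrt(14)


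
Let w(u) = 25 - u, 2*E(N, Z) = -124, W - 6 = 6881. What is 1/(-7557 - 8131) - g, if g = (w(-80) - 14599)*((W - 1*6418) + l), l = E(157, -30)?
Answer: 92544421903/15688 ≈ 5.8991e+6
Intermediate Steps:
W = 6887 (W = 6 + 6881 = 6887)
E(N, Z) = -62 (E(N, Z) = (½)*(-124) = -62)
l = -62
g = -5899058 (g = ((25 - 1*(-80)) - 14599)*((6887 - 1*6418) - 62) = ((25 + 80) - 14599)*((6887 - 6418) - 62) = (105 - 14599)*(469 - 62) = -14494*407 = -5899058)
1/(-7557 - 8131) - g = 1/(-7557 - 8131) - 1*(-5899058) = 1/(-15688) + 5899058 = -1/15688 + 5899058 = 92544421903/15688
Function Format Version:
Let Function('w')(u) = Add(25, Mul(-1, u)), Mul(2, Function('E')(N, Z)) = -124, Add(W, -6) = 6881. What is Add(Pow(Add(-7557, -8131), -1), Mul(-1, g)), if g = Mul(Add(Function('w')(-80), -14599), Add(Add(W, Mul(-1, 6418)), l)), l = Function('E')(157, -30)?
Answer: Rational(92544421903, 15688) ≈ 5.8991e+6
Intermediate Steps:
W = 6887 (W = Add(6, 6881) = 6887)
Function('E')(N, Z) = -62 (Function('E')(N, Z) = Mul(Rational(1, 2), -124) = -62)
l = -62
g = -5899058 (g = Mul(Add(Add(25, Mul(-1, -80)), -14599), Add(Add(6887, Mul(-1, 6418)), -62)) = Mul(Add(Add(25, 80), -14599), Add(Add(6887, -6418), -62)) = Mul(Add(105, -14599), Add(469, -62)) = Mul(-14494, 407) = -5899058)
Add(Pow(Add(-7557, -8131), -1), Mul(-1, g)) = Add(Pow(Add(-7557, -8131), -1), Mul(-1, -5899058)) = Add(Pow(-15688, -1), 5899058) = Add(Rational(-1, 15688), 5899058) = Rational(92544421903, 15688)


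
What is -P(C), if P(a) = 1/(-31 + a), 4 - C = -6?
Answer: 1/21 ≈ 0.047619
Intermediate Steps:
C = 10 (C = 4 - 1*(-6) = 4 + 6 = 10)
-P(C) = -1/(-31 + 10) = -1/(-21) = -1*(-1/21) = 1/21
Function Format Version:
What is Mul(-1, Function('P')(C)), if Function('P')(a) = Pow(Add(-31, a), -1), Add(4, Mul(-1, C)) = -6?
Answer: Rational(1, 21) ≈ 0.047619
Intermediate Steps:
C = 10 (C = Add(4, Mul(-1, -6)) = Add(4, 6) = 10)
Mul(-1, Function('P')(C)) = Mul(-1, Pow(Add(-31, 10), -1)) = Mul(-1, Pow(-21, -1)) = Mul(-1, Rational(-1, 21)) = Rational(1, 21)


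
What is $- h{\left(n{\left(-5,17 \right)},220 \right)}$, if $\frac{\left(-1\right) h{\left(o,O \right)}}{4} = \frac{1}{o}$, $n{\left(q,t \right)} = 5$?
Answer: $\frac{4}{5} \approx 0.8$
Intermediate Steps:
$h{\left(o,O \right)} = - \frac{4}{o}$
$- h{\left(n{\left(-5,17 \right)},220 \right)} = - \frac{-4}{5} = \left(-1\right) \left(- \frac{4}{5}\right) = \frac{4}{5}$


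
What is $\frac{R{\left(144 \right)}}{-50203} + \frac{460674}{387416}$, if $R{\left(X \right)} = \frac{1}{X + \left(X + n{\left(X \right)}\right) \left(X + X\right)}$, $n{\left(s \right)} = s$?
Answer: $\frac{240199273864865}{202001940422928} \approx 1.1891$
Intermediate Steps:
$R{\left(X \right)} = \frac{1}{X + 4 X^{2}}$ ($R{\left(X \right)} = \frac{1}{X + \left(X + X\right) \left(X + X\right)} = \frac{1}{X + 2 X 2 X} = \frac{1}{X + 4 X^{2}}$)
$\frac{R{\left(144 \right)}}{-50203} + \frac{460674}{387416} = \frac{\frac{1}{144} \frac{1}{1 + 4 \cdot 144}}{-50203} + \frac{460674}{387416} = \frac{1}{144 \left(1 + 576\right)} \left(- \frac{1}{50203}\right) + 460674 \cdot \frac{1}{387416} = \frac{1}{144 \cdot 577} \left(- \frac{1}{50203}\right) + \frac{230337}{193708} = \frac{1}{144} \cdot \frac{1}{577} \left(- \frac{1}{50203}\right) + \frac{230337}{193708} = \frac{1}{83088} \left(- \frac{1}{50203}\right) + \frac{230337}{193708} = - \frac{1}{4171266864} + \frac{230337}{193708} = \frac{240199273864865}{202001940422928}$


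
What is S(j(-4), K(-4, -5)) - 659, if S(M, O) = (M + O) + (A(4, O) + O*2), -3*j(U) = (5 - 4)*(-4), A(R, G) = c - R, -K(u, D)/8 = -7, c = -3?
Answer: -1490/3 ≈ -496.67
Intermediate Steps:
K(u, D) = 56 (K(u, D) = -8*(-7) = 56)
A(R, G) = -3 - R
j(U) = 4/3 (j(U) = -(5 - 4)*(-4)/3 = -(-4)/3 = -⅓*(-4) = 4/3)
S(M, O) = -7 + M + 3*O (S(M, O) = (M + O) + ((-3 - 1*4) + O*2) = (M + O) + ((-3 - 4) + 2*O) = (M + O) + (-7 + 2*O) = -7 + M + 3*O)
S(j(-4), K(-4, -5)) - 659 = (-7 + 4/3 + 3*56) - 659 = (-7 + 4/3 + 168) - 659 = 487/3 - 659 = -1490/3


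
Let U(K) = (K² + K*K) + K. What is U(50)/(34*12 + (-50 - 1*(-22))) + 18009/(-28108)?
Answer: 6755099/534052 ≈ 12.649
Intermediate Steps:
U(K) = K + 2*K² (U(K) = (K² + K²) + K = 2*K² + K = K + 2*K²)
U(50)/(34*12 + (-50 - 1*(-22))) + 18009/(-28108) = (50*(1 + 2*50))/(34*12 + (-50 - 1*(-22))) + 18009/(-28108) = (50*(1 + 100))/(408 + (-50 + 22)) + 18009*(-1/28108) = (50*101)/(408 - 28) - 18009/28108 = 5050/380 - 18009/28108 = 5050*(1/380) - 18009/28108 = 505/38 - 18009/28108 = 6755099/534052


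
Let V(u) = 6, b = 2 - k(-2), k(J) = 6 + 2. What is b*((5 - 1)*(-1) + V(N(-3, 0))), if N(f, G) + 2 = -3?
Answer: -12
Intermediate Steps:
N(f, G) = -5 (N(f, G) = -2 - 3 = -5)
k(J) = 8
b = -6 (b = 2 - 1*8 = 2 - 8 = -6)
b*((5 - 1)*(-1) + V(N(-3, 0))) = -6*((5 - 1)*(-1) + 6) = -6*(4*(-1) + 6) = -6*(-4 + 6) = -6*2 = -12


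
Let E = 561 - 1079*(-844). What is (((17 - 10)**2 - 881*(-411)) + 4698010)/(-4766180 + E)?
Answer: -5060150/3854943 ≈ -1.3126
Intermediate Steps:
E = 911237 (E = 561 + 910676 = 911237)
(((17 - 10)**2 - 881*(-411)) + 4698010)/(-4766180 + E) = (((17 - 10)**2 - 881*(-411)) + 4698010)/(-4766180 + 911237) = ((7**2 + 362091) + 4698010)/(-3854943) = ((49 + 362091) + 4698010)*(-1/3854943) = (362140 + 4698010)*(-1/3854943) = 5060150*(-1/3854943) = -5060150/3854943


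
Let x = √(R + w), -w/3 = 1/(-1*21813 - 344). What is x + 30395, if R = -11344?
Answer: 30395 + I*√5569139903785/22157 ≈ 30395.0 + 106.51*I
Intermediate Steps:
w = 3/22157 (w = -3/(-1*21813 - 344) = -3/(-21813 - 344) = -3/(-22157) = -3*(-1/22157) = 3/22157 ≈ 0.00013540)
x = I*√5569139903785/22157 (x = √(-11344 + 3/22157) = √(-251349005/22157) = I*√5569139903785/22157 ≈ 106.51*I)
x + 30395 = I*√5569139903785/22157 + 30395 = 30395 + I*√5569139903785/22157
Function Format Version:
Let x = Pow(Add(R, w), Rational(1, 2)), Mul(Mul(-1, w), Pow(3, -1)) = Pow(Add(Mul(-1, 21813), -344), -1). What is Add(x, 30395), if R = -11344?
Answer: Add(30395, Mul(Rational(1, 22157), I, Pow(5569139903785, Rational(1, 2)))) ≈ Add(30395., Mul(106.51, I))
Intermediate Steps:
w = Rational(3, 22157) (w = Mul(-3, Pow(Add(Mul(-1, 21813), -344), -1)) = Mul(-3, Pow(Add(-21813, -344), -1)) = Mul(-3, Pow(-22157, -1)) = Mul(-3, Rational(-1, 22157)) = Rational(3, 22157) ≈ 0.00013540)
x = Mul(Rational(1, 22157), I, Pow(5569139903785, Rational(1, 2))) (x = Pow(Add(-11344, Rational(3, 22157)), Rational(1, 2)) = Pow(Rational(-251349005, 22157), Rational(1, 2)) = Mul(Rational(1, 22157), I, Pow(5569139903785, Rational(1, 2))) ≈ Mul(106.51, I))
Add(x, 30395) = Add(Mul(Rational(1, 22157), I, Pow(5569139903785, Rational(1, 2))), 30395) = Add(30395, Mul(Rational(1, 22157), I, Pow(5569139903785, Rational(1, 2))))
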